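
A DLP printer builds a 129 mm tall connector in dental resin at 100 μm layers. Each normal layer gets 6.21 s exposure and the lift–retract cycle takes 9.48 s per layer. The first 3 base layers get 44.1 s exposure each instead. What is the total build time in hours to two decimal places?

Number of layers: 129 / 0.1 → 1290 (rounded up).
Burn-in layers: 3 × (44.1 + 9.48) → 160.74 s.
Remaining layers = 1287 × (6.21 + 9.48), so 20193.03 s.
Sum: 160.74 + 20193.03 = 20353.77 s → 5.65 hours.

5.65 hours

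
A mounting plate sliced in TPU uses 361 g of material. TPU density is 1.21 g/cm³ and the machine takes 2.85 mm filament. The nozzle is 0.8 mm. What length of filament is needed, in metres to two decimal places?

Volume = 361 g / 1.21 g·cm⁻³ = 298.3471 cm³ = 298347.1 mm³.
A = π r² = π × 1.425² = 6.3794 mm².
Length = 298347.1 / 6.3794 = 46767.27 mm = 46.77 m.

46.77 m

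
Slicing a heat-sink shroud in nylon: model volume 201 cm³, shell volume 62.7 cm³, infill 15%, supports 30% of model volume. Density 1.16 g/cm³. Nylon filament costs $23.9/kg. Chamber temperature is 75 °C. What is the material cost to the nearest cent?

$3.99

Volume inside the shell: 201 − 62.7 → 138.3 cm³.
Deposited infill = 0.15 × 138.3 = 20.745 cm³.
Support: 0.30 × 201 → 60.3 cm³.
Total printed volume = 62.7 + 20.745 + 60.3 = 143.745 cm³.
Mass: 143.745 × 1.16 → 166.7442 g.
Cost = 166.7442 g / 1000 × $23.9/kg = $3.99.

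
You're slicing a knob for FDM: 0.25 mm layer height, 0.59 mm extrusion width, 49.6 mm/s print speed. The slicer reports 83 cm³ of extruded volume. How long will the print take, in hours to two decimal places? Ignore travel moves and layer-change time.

3.15 hours

Extrusion cross-section: 0.25 × 0.59 → 0.1475 mm².
Toolpath length = 83 cm³ / 0.1475 mm² = 83000 / 0.1475 = 562711.9 mm.
Time extruding: 562711.9 / 49.6 → 11345 s.
That's 11345 s → 3.15 hours.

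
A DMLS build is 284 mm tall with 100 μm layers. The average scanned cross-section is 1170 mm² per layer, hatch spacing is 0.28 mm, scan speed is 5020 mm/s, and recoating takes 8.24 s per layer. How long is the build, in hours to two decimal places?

Number of layers: 284 / 0.1 → 2840 (rounded up).
Hatch length per layer = 1170 / 0.28 = 4178.6 mm.
Per-layer scan time = 4178.6 / 5020, so 0.8324 s.
Time per layer = 0.8324 + 8.24 = 9.0724 s.
Total: 2840 × 9.0724 s = 25765.616 s → 7.16 hours.

7.16 hours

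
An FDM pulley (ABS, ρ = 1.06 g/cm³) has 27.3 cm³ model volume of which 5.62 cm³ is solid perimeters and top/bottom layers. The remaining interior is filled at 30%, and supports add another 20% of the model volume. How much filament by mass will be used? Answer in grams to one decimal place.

18.6 g

Volume inside the shell = 27.3 − 5.62, so 21.68 cm³.
Deposited infill = 0.30 × 21.68, so 6.504 cm³.
Support = 0.20 × 27.3 = 5.46 cm³.
Deposited volume = 5.62 + 6.504 + 5.46 = 17.584 cm³.
Mass = 17.584 × 1.06 = 18.63904 g.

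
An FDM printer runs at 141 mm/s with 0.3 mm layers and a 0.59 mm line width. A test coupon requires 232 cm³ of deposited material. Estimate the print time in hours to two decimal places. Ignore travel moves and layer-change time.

2.58 hours

Bead cross-section: 0.3 × 0.59 → 0.177 mm².
Toolpath length = 232 cm³ / 0.177 mm² = 232000 / 0.177 = 1310734.5 mm.
Time extruding = 1310734.5 / 141, so 9296 s.
Converting: 9296 s = 2.58 hours.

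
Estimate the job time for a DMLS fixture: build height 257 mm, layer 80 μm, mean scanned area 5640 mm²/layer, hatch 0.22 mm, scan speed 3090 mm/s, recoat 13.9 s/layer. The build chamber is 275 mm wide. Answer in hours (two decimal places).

Layer count = ceil(257 / 0.08) = 3213.
Scan path per layer = 5640 / 0.22 = 25636.4 mm.
Laser time per layer = 25636.4 / 3090, so 8.2966 s.
Time per layer = 8.2966 + 13.9, so 22.1966 s.
3213 layers × 22.1966 s/layer = 71317.6758 s, i.e. 19.81 hours.

19.81 hours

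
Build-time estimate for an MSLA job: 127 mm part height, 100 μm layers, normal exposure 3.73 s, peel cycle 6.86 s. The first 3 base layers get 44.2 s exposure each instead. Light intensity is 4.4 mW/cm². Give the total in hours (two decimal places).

Layers = ⌈127/0.1⌉ = 1270.
Bottom layers: 3 × (44.2 + 6.86) → 153.18 s.
Remaining layers: 1267 × (3.73 + 6.86) → 13417.53 s.
Total = 153.18 + 13417.53 = 13570.71 s = 3.77 hours.

3.77 hours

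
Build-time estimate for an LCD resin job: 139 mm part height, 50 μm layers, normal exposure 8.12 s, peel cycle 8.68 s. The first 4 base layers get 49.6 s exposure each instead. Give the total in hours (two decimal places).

13.02 hours

Layers = ⌈139/0.05⌉ = 2780.
Bottom layers = 4 × (49.6 + 8.68), so 233.12 s.
Normal layers: 2776 × (8.12 + 8.68) → 46636.8 s.
Total = 233.12 + 46636.8 = 46869.92 s = 13.02 hours.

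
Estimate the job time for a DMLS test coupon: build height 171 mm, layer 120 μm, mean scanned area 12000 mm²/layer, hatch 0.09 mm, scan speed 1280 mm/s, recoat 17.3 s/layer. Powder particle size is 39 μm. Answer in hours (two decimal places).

Layer count = ceil(171 / 0.12) = 1425.
Scan path per layer: 12000 / 0.09 → 133333.3 mm.
Per-layer scan time: 133333.3 / 1280 → 104.1666 s.
Time per layer: 104.1666 + 17.3 → 121.4666 s.
Total: 1425 × 121.4666 s = 173089.905 s → 48.08 hours.

48.08 hours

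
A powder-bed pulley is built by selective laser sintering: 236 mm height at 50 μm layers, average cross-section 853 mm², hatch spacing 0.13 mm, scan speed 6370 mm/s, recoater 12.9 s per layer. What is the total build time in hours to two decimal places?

18.26 hours

Layers = ⌈236/0.05⌉ = 4720.
Scan path per layer = 853 / 0.13 = 6561.5 mm.
Scan time per layer = 6561.5 / 6370 = 1.0301 s.
Layer cycle = 1.0301 + 12.9 = 13.9301 s.
4720 layers × 13.9301 s/layer = 65750.072 s, i.e. 18.26 hours.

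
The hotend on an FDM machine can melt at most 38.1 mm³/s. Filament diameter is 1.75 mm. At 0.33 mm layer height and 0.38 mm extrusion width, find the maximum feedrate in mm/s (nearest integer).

A = 0.33 × 0.38 = 0.1254 mm².
Max speed = 38.1 / 0.1254 = 303.83 ≈ 304 mm/s.

304 mm/s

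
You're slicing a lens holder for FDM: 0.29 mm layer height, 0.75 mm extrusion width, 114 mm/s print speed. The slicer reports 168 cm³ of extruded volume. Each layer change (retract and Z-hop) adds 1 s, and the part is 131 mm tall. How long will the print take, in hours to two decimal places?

2.01 hours

Extrusion cross-section = 0.29 × 0.75, so 0.2175 mm².
Total extruded path = 168000/0.2175 = 772413.8 mm.
Print-move time = 772413.8 / 114 = 6775.6 s.
Number of layers: 131 / 0.29 → 452 (rounded up).
Layer-change overhead = 452 × 1 = 452 s.
Altogether 6775.6 + 452 = 7227.6 s, i.e. 2.01 hours.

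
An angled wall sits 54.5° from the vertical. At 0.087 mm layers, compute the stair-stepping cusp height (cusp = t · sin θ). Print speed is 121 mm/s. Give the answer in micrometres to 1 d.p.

Cusp = layer height × sin(54.5°) = 0.087 × 0.8141 = 0.070827 mm = 70.8 μm.

70.8 μm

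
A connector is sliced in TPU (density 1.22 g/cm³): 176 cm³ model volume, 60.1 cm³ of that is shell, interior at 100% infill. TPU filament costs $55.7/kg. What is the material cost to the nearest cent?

Volume inside the shell = 176 − 60.1 = 115.9 cm³.
Infill volume: 1.00 × 115.9 → 115.9 cm³.
Total extruded: 60.1 + 115.9 → 176 cm³.
Mass = 176 × 1.22 = 214.72 g.
At $55.7/kg: 214.72/1000 × 55.7 = $11.96.

$11.96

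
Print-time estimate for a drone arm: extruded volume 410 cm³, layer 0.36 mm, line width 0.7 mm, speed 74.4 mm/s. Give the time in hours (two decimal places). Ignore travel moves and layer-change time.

Extrusion cross-section = 0.36 × 0.7 = 0.252 mm².
Total extruded path = 410000/0.252 = 1626984.1 mm.
Extrusion time = 1626984.1 / 74.4 = 21868.1 s.
In the requested units: 21868.1 s = 6.07 hours.

6.07 hours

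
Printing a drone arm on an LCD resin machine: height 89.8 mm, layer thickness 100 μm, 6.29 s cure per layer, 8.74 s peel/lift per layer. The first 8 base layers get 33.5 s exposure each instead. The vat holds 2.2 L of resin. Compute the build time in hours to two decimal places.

3.81 hours

Layers = ⌈89.8/0.1⌉ = 898.
Burn-in layers: 8 × (33.5 + 8.74) → 337.92 s.
Regular layers: 890 × (6.29 + 8.74) → 13376.7 s.
Sum: 337.92 + 13376.7 = 13714.62 s → 3.81 hours.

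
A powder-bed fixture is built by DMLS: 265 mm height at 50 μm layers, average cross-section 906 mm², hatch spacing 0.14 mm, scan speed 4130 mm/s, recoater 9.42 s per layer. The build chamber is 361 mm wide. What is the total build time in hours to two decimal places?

Layer count = ceil(265 / 0.05) = 5300.
Hatch length per layer: 906 / 0.14 → 6471.4 mm.
Scan time per layer: 6471.4 / 4130 → 1.5669 s.
Time per layer = 1.5669 + 9.42 = 10.9869 s.
5300 layers × 10.9869 s/layer = 58230.57 s, i.e. 16.18 hours.

16.18 hours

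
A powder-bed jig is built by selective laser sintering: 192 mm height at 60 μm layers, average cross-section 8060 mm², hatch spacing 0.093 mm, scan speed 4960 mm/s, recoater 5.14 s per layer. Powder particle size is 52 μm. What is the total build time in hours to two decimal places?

20.10 hours

Layer count = ceil(192 / 0.06) = 3200.
Scan path per layer = 8060 / 0.093, so 86666.7 mm.
Scan time per layer = 86666.7 / 4960, so 17.4731 s.
Time per layer = 17.4731 + 5.14, so 22.6131 s.
Build time = 3200 × 22.6131 = 72361.92 s = 20.10 hours.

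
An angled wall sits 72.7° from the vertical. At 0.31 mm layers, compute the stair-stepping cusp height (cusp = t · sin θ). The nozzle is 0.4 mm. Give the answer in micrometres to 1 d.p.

sin(72.7°) = 0.9548, so cusp = 0.31 × 0.9548 = 0.295988 mm → 296.0 μm.

296.0 μm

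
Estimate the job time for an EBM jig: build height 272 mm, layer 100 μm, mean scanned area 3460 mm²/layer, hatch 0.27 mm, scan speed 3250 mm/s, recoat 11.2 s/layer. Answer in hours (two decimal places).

Number of layers: 272 / 0.1 → 2720 (rounded up).
Hatch length per layer: 3460 / 0.27 → 12814.8 mm.
Per-layer scan time = 12814.8 / 3250, so 3.943 s.
Per-layer time = 3.943 + 11.2, so 15.143 s.
2720 layers × 15.143 s/layer = 41188.96 s, i.e. 11.44 hours.

11.44 hours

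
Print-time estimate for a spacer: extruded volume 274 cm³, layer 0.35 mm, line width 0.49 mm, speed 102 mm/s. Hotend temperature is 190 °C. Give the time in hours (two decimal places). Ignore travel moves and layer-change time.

Line area = 0.35 × 0.49, so 0.1715 mm².
Path length: 274000 mm³ / 0.1715 mm² → 1597667.6 mm.
Print-move time = 1597667.6 / 102 = 15663.4 s.
Converting: 15663.4 s = 4.35 hours.

4.35 hours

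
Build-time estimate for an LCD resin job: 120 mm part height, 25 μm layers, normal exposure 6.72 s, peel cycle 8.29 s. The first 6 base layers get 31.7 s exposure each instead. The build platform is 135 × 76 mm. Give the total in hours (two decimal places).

20.05 hours

Number of layers: 120 / 0.025 → 4800 (rounded up).
Bottom layers = 6 × (31.7 + 8.29), so 239.94 s.
Normal layers = 4794 × (6.72 + 8.29), so 71957.94 s.
Total = 239.94 + 71957.94 = 72197.88 s = 20.05 hours.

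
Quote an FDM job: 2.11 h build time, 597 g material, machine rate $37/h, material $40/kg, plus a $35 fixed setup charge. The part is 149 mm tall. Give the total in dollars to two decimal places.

Machine-time cost = 37 × 2.11, so $78.07.
Material charge: 40 × 597/1000 → $23.88.
Total = 78.07 + 23.88 + 35 = $136.95.

$136.95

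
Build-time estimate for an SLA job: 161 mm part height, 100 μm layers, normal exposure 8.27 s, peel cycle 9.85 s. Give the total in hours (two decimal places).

8.10 hours

Layers = ⌈161/0.1⌉ = 1610.
Per-layer time: 8.27 + 9.85 → 18.12 s.
Build time: 1610 × 18.12 s = 29173.2 s, i.e. 8.10 hours.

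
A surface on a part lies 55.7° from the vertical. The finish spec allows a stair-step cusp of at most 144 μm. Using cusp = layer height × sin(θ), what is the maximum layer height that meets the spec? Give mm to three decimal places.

sin(55.7°) = 0.8261; t_max = 0.144/0.8261 = 0.174 mm.

0.174 mm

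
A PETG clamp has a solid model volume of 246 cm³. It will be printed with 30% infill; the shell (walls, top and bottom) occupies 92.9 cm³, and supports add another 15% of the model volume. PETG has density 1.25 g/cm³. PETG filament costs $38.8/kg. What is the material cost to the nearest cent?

Volume inside the shell = 246 − 92.9 = 153.1 cm³.
Infill volume = 0.30 × 153.1, so 45.93 cm³.
Support = 0.15 × 246, so 36.9 cm³.
Total extruded = 92.9 + 45.93 + 36.9, so 175.73 cm³.
Mass = 175.73 × 1.25 = 219.6625 g.
At $38.8/kg: 219.6625/1000 × 38.8 = $8.52.

$8.52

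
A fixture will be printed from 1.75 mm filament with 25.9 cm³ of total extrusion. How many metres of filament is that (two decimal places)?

A = π r² = π × 0.875² = 2.4053 mm².
Length = 25.9 cm³ / 2.4053 mm² = 25900 / 2.4053 = 10767.89 mm = 10.77 m.

10.77 m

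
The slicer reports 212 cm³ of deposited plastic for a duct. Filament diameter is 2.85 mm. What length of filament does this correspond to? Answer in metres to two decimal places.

33.23 m

A = π r² = π × 1.425² = 6.3794 mm².
Length = 212 cm³ / 6.3794 mm² = 212000 / 6.3794 = 33231.97 mm = 33.23 m.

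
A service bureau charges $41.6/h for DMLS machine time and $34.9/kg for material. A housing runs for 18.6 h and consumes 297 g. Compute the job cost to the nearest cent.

$784.13

Machine-time cost = 41.6 × 18.6, so $773.76.
Material charge: 34.9 × 297/1000 → $10.3653.
Total = 773.76 + 10.3653 = 784.1253 ≈ $784.13.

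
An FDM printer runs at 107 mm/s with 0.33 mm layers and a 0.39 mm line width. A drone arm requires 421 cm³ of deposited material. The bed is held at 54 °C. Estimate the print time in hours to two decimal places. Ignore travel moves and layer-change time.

8.49 hours

Line area: 0.33 × 0.39 → 0.1287 mm².
Toolpath length = 421 cm³ / 0.1287 mm² = 421000 / 0.1287 = 3271173.3 mm.
Extrusion time = 3271173.3 / 107, so 30571.7 s.
30571.7 s = 8.49 hours.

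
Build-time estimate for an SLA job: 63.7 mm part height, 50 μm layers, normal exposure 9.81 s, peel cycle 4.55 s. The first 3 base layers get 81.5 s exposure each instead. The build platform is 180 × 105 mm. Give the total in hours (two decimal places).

5.14 hours

Layer count = ceil(63.7 / 0.05) = 1274.
Base layers = 3 × (81.5 + 4.55) = 258.15 s.
Regular layers = 1271 × (9.81 + 4.55), so 18251.56 s.
Sum: 258.15 + 18251.56 = 18509.71 s → 5.14 hours.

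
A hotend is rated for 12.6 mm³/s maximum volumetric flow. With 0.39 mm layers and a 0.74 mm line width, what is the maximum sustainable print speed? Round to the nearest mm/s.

44 mm/s

A: 0.39 × 0.74 → 0.2886 mm².
v_max = Q/A = 12.6/0.2886 = 43.66 mm/s → 44 mm/s.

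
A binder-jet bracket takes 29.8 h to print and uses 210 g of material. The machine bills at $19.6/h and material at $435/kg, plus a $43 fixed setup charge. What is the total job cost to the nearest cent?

Machine cost = 19.6 × 29.8 = $584.08.
Material charge = 435 × 210/1000, so $91.35.
Adding setup: 584.08 + 91.35 + 43 → $718.43.

$718.43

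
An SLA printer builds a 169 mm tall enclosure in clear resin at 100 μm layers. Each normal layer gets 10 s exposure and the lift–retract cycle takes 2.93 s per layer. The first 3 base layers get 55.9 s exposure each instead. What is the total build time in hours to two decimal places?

6.11 hours

Layer count = ceil(169 / 0.1) = 1690.
Burn-in layers = 3 × (55.9 + 2.93) = 176.49 s.
Remaining layers = 1687 × (10 + 2.93), so 21812.91 s.
Sum: 176.49 + 21812.91 = 21989.4 s → 6.11 hours.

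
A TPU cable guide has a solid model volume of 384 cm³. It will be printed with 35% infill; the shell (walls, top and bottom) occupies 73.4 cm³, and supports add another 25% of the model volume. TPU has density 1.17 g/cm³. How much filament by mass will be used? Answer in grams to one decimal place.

325.4 g

Infill region: 384 − 73.4 → 310.6 cm³.
Infill deposited = 0.35 × 310.6, so 108.71 cm³.
Support = 0.25 × 384 = 96 cm³.
Total extruded: 73.4 + 108.71 + 96 → 278.11 cm³.
Mass = 278.11 × 1.17, so 325.3887 g.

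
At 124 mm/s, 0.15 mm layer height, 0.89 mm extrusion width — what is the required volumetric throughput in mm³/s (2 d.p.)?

Bead cross-section = 0.15 × 0.89, so 0.1335 mm².
Volumetric flow = 124 × 0.1335 = 16.55 mm³/s.

16.55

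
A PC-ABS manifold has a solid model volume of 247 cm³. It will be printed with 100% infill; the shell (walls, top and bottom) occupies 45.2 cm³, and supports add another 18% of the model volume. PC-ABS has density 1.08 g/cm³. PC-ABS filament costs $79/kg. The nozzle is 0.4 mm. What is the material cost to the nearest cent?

$24.87

Volume inside the shell: 247 − 45.2 → 201.8 cm³.
Deposited infill = 1.00 × 201.8, so 201.8 cm³.
Support = 0.18 × 247 = 44.46 cm³.
Total printed volume = 45.2 + 201.8 + 44.46 = 291.46 cm³.
Mass = 291.46 × 1.08 = 314.7768 g.
Cost = 314.7768 g / 1000 × $79/kg = $24.87.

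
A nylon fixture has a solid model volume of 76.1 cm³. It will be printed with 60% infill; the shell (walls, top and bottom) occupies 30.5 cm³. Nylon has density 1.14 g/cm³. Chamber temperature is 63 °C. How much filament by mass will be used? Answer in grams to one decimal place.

Volume inside the shell = 76.1 − 30.5, so 45.6 cm³.
Deposited infill = 0.60 × 45.6 = 27.36 cm³.
Total extruded = 30.5 + 27.36, so 57.86 cm³.
Mass = 57.86 × 1.14, so 65.9604 g.

66.0 g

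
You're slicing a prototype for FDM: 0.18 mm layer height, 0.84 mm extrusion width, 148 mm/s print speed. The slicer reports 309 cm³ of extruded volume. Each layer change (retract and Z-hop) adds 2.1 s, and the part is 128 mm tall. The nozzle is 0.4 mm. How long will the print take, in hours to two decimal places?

Line area: 0.18 × 0.84 → 0.1512 mm².
Total extruded path = 309000/0.1512 = 2043650.8 mm.
Extrusion time = 2043650.8 / 148, so 13808.5 s.
Layer count = ceil(128 / 0.18) = 712.
Layer-change overhead = 712 × 2.1 = 1495.2 s.
Total = 13808.5 + 1495.2 = 15303.7 s = 4.25 hours.

4.25 hours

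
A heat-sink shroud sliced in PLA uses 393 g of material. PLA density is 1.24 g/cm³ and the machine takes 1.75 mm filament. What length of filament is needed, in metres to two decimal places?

131.77 m

Extruded volume: 393/1.24 = 316.9355 cm³ (316935.5 mm³).
Cross-section of 1.75 mm filament: π·(1.75/2)² = 2.4053 mm².
L = V/A = 316935.5/2.4053 = 131765.48 mm → 131.77 m.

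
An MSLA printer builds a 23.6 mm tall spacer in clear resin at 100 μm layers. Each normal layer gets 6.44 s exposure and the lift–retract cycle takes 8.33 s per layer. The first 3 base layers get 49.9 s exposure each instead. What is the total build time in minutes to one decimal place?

Number of layers: 23.6 / 0.1 → 236 (rounded up).
Burn-in layers = 3 × (49.9 + 8.33), so 174.69 s.
Remaining layers = 233 × (6.44 + 8.33), so 3441.41 s.
Sum: 174.69 + 3441.41 = 3616.1 s → 60.3 minutes.

60.3 minutes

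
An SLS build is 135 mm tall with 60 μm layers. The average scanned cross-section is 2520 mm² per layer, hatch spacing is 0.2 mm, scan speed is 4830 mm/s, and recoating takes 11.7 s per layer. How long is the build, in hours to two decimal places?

Layer count = ceil(135 / 0.06) = 2250.
Per-layer scan distance = 2520 / 0.2 = 12600 mm.
Scan time per layer = 12600 / 4830, so 2.6087 s.
Layer cycle = 2.6087 + 11.7, so 14.3087 s.
Total: 2250 × 14.3087 s = 32194.575 s → 8.94 hours.

8.94 hours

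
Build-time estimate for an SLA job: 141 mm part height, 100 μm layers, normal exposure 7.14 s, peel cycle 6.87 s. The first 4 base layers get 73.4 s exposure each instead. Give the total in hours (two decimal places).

Number of layers: 141 / 0.1 → 1410 (rounded up).
Base layers = 4 × (73.4 + 6.87), so 321.08 s.
Regular layers: 1406 × (7.14 + 6.87) → 19698.06 s.
Sum: 321.08 + 19698.06 = 20019.14 s → 5.56 hours.

5.56 hours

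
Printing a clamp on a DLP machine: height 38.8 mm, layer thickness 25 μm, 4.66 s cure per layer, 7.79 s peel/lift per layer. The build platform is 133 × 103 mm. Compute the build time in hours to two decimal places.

Layers = ⌈38.8/0.025⌉ = 1552.
Each layer takes = 4.66 + 7.79, so 12.45 s.
Build time: 1552 × 12.45 s = 19322.4 s, i.e. 5.37 hours.

5.37 hours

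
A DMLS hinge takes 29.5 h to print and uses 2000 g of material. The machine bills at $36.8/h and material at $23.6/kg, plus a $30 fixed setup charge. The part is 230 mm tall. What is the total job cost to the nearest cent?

Machine-time cost = 36.8 × 29.5 = $1085.60.
Feedstock cost: 23.6 × 2000/1000 → $47.20.
Total = 1085.60 + 47.20 + 30 = $1162.80.

$1162.80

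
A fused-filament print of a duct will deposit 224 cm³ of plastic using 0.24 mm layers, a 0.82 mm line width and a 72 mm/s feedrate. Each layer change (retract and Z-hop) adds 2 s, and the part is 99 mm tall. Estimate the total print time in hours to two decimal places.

Line area = 0.24 × 0.82, so 0.1968 mm².
Path length: 224000 mm³ / 0.1968 mm² → 1138211.4 mm.
Time extruding = 1138211.4 / 72, so 15808.5 s.
Layer count = ceil(99 / 0.24) = 413.
Non-print overhead = 413 × 2 = 826 s.
Altogether 15808.5 + 826 = 16634.5 s, i.e. 4.62 hours.

4.62 hours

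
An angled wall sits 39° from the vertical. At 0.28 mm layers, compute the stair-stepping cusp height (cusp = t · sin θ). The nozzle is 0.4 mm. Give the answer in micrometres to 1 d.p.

176.2 μm

h_c = t·sin θ = 0.28 × 0.6293 = 0.176204 mm (176.2 μm).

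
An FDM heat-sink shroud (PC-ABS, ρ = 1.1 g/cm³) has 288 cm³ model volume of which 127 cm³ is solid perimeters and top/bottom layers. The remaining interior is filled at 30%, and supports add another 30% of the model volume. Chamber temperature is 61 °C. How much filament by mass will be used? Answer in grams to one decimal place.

Infill region = 288 − 127, so 161 cm³.
Infill deposited = 0.30 × 161 = 48.3 cm³.
Support: 0.30 × 288 → 86.4 cm³.
Total extruded = 127 + 48.3 + 86.4, so 261.7 cm³.
Mass: 261.7 × 1.1 → 287.87 g.

287.9 g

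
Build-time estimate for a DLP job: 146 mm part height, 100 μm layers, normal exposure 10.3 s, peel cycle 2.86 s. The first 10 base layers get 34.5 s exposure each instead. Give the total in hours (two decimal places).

Number of layers: 146 / 0.1 → 1460 (rounded up).
Bottom layers = 10 × (34.5 + 2.86) = 373.6 s.
Normal layers = 1450 × (10.3 + 2.86) = 19082 s.
Sum: 373.6 + 19082 = 19455.6 s → 5.40 hours.

5.40 hours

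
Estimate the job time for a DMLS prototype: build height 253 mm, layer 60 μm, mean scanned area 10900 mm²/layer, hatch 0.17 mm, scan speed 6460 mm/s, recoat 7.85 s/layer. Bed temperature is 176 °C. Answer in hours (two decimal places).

Number of layers: 253 / 0.06 → 4217 (rounded up).
Hatch length per layer = 10900 / 0.17, so 64117.6 mm.
Laser time per layer = 64117.6 / 6460, so 9.9253 s.
Time per layer: 9.9253 + 7.85 → 17.7753 s.
4217 layers × 17.7753 s/layer = 74958.4401 s, i.e. 20.82 hours.

20.82 hours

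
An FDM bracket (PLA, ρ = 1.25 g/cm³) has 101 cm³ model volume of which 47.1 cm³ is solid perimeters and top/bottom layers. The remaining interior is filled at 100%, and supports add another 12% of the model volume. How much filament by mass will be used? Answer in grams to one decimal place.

141.4 g

Volume inside the shell = 101 − 47.1 = 53.9 cm³.
Infill volume = 1.00 × 53.9 = 53.9 cm³.
Support: 0.12 × 101 → 12.12 cm³.
Deposited volume = 47.1 + 53.9 + 12.12 = 113.12 cm³.
Mass = 113.12 × 1.25 = 141.4 g.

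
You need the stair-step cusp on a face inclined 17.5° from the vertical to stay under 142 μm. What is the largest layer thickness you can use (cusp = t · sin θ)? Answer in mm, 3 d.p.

Layer height = cusp / sin(17.5°) = 0.142 / 0.3007 = 0.472 mm.

0.472 mm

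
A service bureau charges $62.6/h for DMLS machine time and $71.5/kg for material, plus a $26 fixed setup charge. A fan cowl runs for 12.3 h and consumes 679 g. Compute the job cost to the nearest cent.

Time charge = 62.6 × 12.3 = $769.98.
Feedstock cost = 71.5 × 679/1000 = $48.5485.
Total = 769.98 + 48.5485 + 26 = 844.5285 ≈ $844.53.

$844.53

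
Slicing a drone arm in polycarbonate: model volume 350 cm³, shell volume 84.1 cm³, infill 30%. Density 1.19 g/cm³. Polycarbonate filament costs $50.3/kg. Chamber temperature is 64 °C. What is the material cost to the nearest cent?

$9.81

Interior volume: 350 − 84.1 → 265.9 cm³.
Infill deposited = 0.30 × 265.9 = 79.77 cm³.
Total extruded = 84.1 + 79.77 = 163.87 cm³.
Mass = 163.87 × 1.19, so 195.0053 g.
At $50.3/kg: 195.0053/1000 × 50.3 = $9.81.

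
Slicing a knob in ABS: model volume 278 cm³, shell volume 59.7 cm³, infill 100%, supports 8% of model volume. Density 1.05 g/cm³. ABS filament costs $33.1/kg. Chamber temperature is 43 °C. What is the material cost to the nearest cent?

Interior volume: 278 − 59.7 → 218.3 cm³.
Deposited infill: 1.00 × 218.3 → 218.3 cm³.
Support = 0.08 × 278, so 22.24 cm³.
Total extruded = 59.7 + 218.3 + 22.24 = 300.24 cm³.
Mass = 300.24 × 1.05 = 315.252 g.
At $33.1/kg: 315.252/1000 × 33.1 = $10.43.

$10.43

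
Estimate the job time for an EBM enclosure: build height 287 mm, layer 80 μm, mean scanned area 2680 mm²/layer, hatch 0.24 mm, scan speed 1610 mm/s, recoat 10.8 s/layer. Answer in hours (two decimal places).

17.68 hours

Number of layers: 287 / 0.08 → 3588 (rounded up).
Per-layer scan distance: 2680 / 0.24 → 11166.7 mm.
Per-layer scan time = 11166.7 / 1610 = 6.9358 s.
Per-layer time: 6.9358 + 10.8 → 17.7358 s.
Total: 3588 × 17.7358 s = 63636.0504 s → 17.68 hours.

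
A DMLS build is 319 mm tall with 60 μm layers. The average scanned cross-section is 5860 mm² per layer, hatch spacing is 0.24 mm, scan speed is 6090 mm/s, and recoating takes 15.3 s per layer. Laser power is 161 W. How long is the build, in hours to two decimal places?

Number of layers: 319 / 0.06 → 5317 (rounded up).
Hatch length per layer = 5860 / 0.24 = 24416.7 mm.
Laser time per layer = 24416.7 / 6090 = 4.0093 s.
Time per layer = 4.0093 + 15.3, so 19.3093 s.
Build time = 5317 × 19.3093 = 102667.5481 s = 28.52 hours.

28.52 hours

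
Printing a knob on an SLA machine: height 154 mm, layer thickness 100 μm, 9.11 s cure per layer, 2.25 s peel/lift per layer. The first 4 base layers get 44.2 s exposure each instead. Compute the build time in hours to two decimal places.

Number of layers: 154 / 0.1 → 1540 (rounded up).
Base layers = 4 × (44.2 + 2.25) = 185.8 s.
Remaining layers = 1536 × (9.11 + 2.25) = 17448.96 s.
Total = 185.8 + 17448.96 = 17634.76 s = 4.90 hours.

4.90 hours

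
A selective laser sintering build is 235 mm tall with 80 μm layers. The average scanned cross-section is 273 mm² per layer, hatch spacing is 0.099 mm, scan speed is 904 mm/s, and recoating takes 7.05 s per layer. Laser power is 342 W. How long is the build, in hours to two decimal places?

8.24 hours

Layers = ⌈235/0.08⌉ = 2938.
Per-layer scan distance = 273 / 0.099, so 2757.6 mm.
Laser time per layer: 2757.6 / 904 → 3.0504 s.
Layer cycle = 3.0504 + 7.05 = 10.1004 s.
2938 layers × 10.1004 s/layer = 29674.9752 s, i.e. 8.24 hours.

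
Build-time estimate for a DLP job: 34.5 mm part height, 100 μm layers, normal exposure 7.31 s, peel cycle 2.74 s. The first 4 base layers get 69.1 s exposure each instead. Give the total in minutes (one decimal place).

61.9 minutes

Layer count = ceil(34.5 / 0.1) = 345.
Burn-in layers = 4 × (69.1 + 2.74), so 287.36 s.
Regular layers = 341 × (7.31 + 2.74) = 3427.05 s.
Total = 287.36 + 3427.05 = 3714.41 s = 61.9 minutes.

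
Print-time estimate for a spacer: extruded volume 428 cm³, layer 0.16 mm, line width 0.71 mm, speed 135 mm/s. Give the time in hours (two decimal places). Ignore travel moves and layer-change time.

Line area = 0.16 × 0.71, so 0.1136 mm².
Toolpath length = 428 cm³ / 0.1136 mm² = 428000 / 0.1136 = 3767605.6 mm.
Extrusion time = 3767605.6 / 135, so 27908.2 s.
27908.2 s = 7.75 hours.

7.75 hours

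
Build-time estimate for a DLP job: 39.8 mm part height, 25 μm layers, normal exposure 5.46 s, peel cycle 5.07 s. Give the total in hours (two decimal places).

4.66 hours

Number of layers: 39.8 / 0.025 → 1592 (rounded up).
Cycle time = 5.46 + 5.07, so 10.53 s.
Build time: 1592 × 10.53 s = 16763.76 s, i.e. 4.66 hours.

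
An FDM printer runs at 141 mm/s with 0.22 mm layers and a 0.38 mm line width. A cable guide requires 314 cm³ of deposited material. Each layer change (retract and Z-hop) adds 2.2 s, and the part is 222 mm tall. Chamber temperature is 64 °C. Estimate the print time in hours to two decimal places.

Bead cross-section = 0.22 × 0.38 = 0.0836 mm².
Total extruded path = 314000/0.0836 = 3755980.9 mm.
Print-move time: 3755980.9 / 141 → 26638.2 s.
Layers = ⌈222/0.22⌉ = 1010.
Non-print overhead: 1010 × 2.2 → 2222 s.
Total = 26638.2 + 2222 = 28860.2 s = 8.02 hours.

8.02 hours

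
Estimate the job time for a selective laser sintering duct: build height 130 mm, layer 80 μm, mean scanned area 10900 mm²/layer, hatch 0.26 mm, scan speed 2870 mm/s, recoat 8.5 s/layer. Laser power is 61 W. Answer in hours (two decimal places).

Layers = ⌈130/0.08⌉ = 1625.
Hatch length per layer = 10900 / 0.26, so 41923.1 mm.
Scan time per layer: 41923.1 / 2870 → 14.6074 s.
Time per layer = 14.6074 + 8.5 = 23.1074 s.
Build time = 1625 × 23.1074 = 37549.525 s = 10.43 hours.

10.43 hours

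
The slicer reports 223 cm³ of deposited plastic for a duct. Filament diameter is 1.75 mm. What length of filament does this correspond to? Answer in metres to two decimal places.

92.71 m

A = π r² = π × 0.875² = 2.4053 mm².
L = 223000 mm³ / 2.4053 mm² = 92711.93 mm, i.e. 92.71 m.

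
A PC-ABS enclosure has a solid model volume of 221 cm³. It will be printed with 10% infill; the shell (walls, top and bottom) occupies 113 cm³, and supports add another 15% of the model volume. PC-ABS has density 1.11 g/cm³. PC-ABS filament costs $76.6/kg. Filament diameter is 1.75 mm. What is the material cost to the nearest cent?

Infill region = 221 − 113, so 108 cm³.
Infill deposited = 0.10 × 108 = 10.8 cm³.
Support: 0.15 × 221 → 33.15 cm³.
Total extruded = 113 + 10.8 + 33.15, so 156.95 cm³.
Mass = 156.95 × 1.11 = 174.2145 g.
At $76.6/kg: 174.2145/1000 × 76.6 = $13.34.

$13.34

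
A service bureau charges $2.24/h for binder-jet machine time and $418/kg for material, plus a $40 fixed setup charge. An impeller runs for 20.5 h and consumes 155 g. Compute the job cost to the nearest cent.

$150.71

Machine cost = 2.24 × 20.5 = $45.92.
Material cost = 418 × 155/1000, so $64.79.
Total = 45.92 + 64.79 + 40 = $150.71.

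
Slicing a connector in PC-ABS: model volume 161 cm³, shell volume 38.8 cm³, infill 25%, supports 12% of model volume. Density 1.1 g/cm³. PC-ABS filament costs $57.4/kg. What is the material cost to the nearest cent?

Volume inside the shell = 161 − 38.8 = 122.2 cm³.
Deposited infill = 0.25 × 122.2 = 30.55 cm³.
Support: 0.12 × 161 → 19.32 cm³.
Total extruded = 38.8 + 30.55 + 19.32 = 88.67 cm³.
Mass: 88.67 × 1.1 → 97.537 g.
Cost = 97.537 g / 1000 × $57.4/kg = $5.60.

$5.60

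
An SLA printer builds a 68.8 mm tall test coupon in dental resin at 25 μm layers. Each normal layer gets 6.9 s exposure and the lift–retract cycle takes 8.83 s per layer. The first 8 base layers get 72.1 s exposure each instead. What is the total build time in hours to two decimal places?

Layer count = ceil(68.8 / 0.025) = 2752.
Base layers = 8 × (72.1 + 8.83), so 647.44 s.
Normal layers = 2744 × (6.9 + 8.83), so 43163.12 s.
Total = 647.44 + 43163.12 = 43810.56 s = 12.17 hours.

12.17 hours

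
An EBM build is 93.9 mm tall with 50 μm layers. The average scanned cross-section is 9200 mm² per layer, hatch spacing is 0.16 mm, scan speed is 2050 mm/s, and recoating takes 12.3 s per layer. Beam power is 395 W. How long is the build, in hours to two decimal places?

Layers = ⌈93.9/0.05⌉ = 1878.
Scan path per layer = 9200 / 0.16 = 57500 mm.
Beam time per layer = 57500 / 2050, so 28.0488 s.
Layer cycle = 28.0488 + 12.3 = 40.3488 s.
Total: 1878 × 40.3488 s = 75775.0464 s → 21.05 hours.

21.05 hours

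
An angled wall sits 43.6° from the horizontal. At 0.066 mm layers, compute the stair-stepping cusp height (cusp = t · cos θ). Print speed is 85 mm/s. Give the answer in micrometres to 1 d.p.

47.8 μm

Cusp = layer height × cos(43.6°) = 0.066 × 0.7242 = 0.047797 mm = 47.8 μm.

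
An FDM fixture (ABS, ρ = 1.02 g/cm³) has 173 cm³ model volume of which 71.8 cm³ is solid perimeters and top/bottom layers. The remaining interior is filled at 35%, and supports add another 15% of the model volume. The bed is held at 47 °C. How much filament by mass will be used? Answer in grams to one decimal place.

Infill region = 173 − 71.8, so 101.2 cm³.
Deposited infill: 0.35 × 101.2 → 35.42 cm³.
Support: 0.15 × 173 → 25.95 cm³.
Total extruded: 71.8 + 35.42 + 25.95 → 133.17 cm³.
Mass = 133.17 × 1.02 = 135.8334 g.

135.8 g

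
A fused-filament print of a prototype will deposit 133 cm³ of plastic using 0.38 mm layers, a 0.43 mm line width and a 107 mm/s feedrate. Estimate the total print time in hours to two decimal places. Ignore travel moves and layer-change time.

Line area = 0.38 × 0.43 = 0.1634 mm².
Path length: 133000 mm³ / 0.1634 mm² → 813953.5 mm.
Print-move time = 813953.5 / 107, so 7607 s.
In the requested units: 7607 s = 2.11 hours.

2.11 hours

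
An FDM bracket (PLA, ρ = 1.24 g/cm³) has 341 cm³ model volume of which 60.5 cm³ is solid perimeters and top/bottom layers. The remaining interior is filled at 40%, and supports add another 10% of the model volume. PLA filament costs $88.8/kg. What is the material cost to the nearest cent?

$22.77

Volume inside the shell = 341 − 60.5 = 280.5 cm³.
Infill deposited = 0.40 × 280.5 = 112.2 cm³.
Support: 0.10 × 341 → 34.1 cm³.
Total printed volume = 60.5 + 112.2 + 34.1 = 206.8 cm³.
Mass = 206.8 × 1.24 = 256.432 g.
At $88.8/kg: 256.432/1000 × 88.8 = $22.77.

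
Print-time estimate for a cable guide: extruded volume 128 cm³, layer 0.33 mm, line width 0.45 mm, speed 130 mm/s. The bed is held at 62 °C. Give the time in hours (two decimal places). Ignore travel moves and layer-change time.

1.84 hours

Extrusion cross-section = 0.33 × 0.45 = 0.1485 mm².
Total extruded path = 128000/0.1485 = 861952.9 mm.
Print-move time = 861952.9 / 130, so 6630.4 s.
That's 6630.4 s → 1.84 hours.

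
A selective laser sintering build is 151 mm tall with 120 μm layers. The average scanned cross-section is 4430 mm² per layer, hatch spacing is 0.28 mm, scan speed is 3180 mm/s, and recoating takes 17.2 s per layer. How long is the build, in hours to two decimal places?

Layers = ⌈151/0.12⌉ = 1259.
Per-layer scan distance: 4430 / 0.28 → 15821.4 mm.
Per-layer scan time: 15821.4 / 3180 → 4.9753 s.
Per-layer time = 4.9753 + 17.2 = 22.1753 s.
Total: 1259 × 22.1753 s = 27918.7027 s → 7.76 hours.

7.76 hours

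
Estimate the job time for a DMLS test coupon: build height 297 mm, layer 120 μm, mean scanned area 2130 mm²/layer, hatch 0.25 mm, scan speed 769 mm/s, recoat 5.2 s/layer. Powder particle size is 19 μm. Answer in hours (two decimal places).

11.19 hours

Layer count = ceil(297 / 0.12) = 2475.
Per-layer scan distance = 2130 / 0.25, so 8520 mm.
Laser time per layer: 8520 / 769 → 11.0793 s.
Time per layer = 11.0793 + 5.2, so 16.2793 s.
Build time = 2475 × 16.2793 = 40291.2675 s = 11.19 hours.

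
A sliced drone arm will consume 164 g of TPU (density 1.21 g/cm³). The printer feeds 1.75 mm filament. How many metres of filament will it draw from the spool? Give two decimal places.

Extruded volume: 164/1.21 = 135.5372 cm³ (135537.2 mm³).
Filament cross-section = π × (1.75/2)² = 2.4053 mm².
Length = 135537.2 / 2.4053 = 56349.4 mm = 56.35 m.

56.35 m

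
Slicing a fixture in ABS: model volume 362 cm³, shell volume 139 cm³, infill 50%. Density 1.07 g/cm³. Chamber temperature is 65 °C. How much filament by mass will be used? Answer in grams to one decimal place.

268.0 g

Infill region = 362 − 139 = 223 cm³.
Infill volume = 0.50 × 223 = 111.5 cm³.
Total printed volume = 139 + 111.5, so 250.5 cm³.
Mass = 250.5 × 1.07 = 268.035 g.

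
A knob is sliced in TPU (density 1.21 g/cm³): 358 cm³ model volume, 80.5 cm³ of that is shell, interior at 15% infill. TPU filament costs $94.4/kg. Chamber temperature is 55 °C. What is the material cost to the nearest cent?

$13.95

Infill region = 358 − 80.5, so 277.5 cm³.
Infill volume = 0.15 × 277.5, so 41.625 cm³.
Deposited volume = 80.5 + 41.625, so 122.125 cm³.
Mass = 122.125 × 1.21 = 147.77125 g.
Cost = 147.77125 g / 1000 × $94.4/kg = $13.95.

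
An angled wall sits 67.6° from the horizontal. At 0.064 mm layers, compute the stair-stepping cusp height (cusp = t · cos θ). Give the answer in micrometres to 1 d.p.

h_c = t·cos θ = 0.064 × 0.3811 = 0.02439 mm (24.4 μm).

24.4 μm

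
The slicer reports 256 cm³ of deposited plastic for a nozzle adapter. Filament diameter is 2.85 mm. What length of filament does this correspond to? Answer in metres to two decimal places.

40.13 m

A = π r² = π × 1.425² = 6.3794 mm².
L = 256000 mm³ / 6.3794 mm² = 40129.17 mm, i.e. 40.13 m.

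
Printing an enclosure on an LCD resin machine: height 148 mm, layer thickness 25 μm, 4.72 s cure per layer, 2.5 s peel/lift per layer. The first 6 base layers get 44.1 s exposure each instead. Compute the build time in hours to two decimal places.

11.94 hours

Layers = ⌈148/0.025⌉ = 5920.
Base layers = 6 × (44.1 + 2.5), so 279.6 s.
Remaining layers = 5914 × (4.72 + 2.5) = 42699.08 s.
Total = 279.6 + 42699.08 = 42978.68 s = 11.94 hours.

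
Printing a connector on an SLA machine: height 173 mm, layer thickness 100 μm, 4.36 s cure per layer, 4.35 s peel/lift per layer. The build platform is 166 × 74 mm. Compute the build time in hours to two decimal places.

4.19 hours

Layers = ⌈173/0.1⌉ = 1730.
Cycle time: 4.36 + 4.35 → 8.71 s.
Total = 1730 × 8.71 = 15068.3 s = 4.19 hours.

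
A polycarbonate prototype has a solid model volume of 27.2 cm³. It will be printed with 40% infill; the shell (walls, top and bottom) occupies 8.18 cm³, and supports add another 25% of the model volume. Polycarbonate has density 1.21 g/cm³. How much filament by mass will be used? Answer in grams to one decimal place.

27.3 g

Interior volume = 27.2 − 8.18, so 19.02 cm³.
Infill deposited = 0.40 × 19.02, so 7.608 cm³.
Support = 0.25 × 27.2 = 6.8 cm³.
Deposited volume: 8.18 + 7.608 + 6.8 → 22.588 cm³.
Mass = 22.588 × 1.21, so 27.33148 g.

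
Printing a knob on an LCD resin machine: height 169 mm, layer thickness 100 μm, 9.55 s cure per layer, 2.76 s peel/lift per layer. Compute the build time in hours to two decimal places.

5.78 hours

Layers = ⌈169/0.1⌉ = 1690.
Each layer takes: 9.55 + 2.76 → 12.31 s.
Total = 1690 × 12.31 = 20803.9 s = 5.78 hours.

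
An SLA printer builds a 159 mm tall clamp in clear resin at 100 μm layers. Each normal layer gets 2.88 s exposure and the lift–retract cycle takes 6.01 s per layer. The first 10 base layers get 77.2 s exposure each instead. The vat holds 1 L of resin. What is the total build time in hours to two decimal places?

4.13 hours

Layers = ⌈159/0.1⌉ = 1590.
Burn-in layers = 10 × (77.2 + 6.01) = 832.1 s.
Normal layers: 1580 × (2.88 + 6.01) → 14046.2 s.
Sum: 832.1 + 14046.2 = 14878.3 s → 4.13 hours.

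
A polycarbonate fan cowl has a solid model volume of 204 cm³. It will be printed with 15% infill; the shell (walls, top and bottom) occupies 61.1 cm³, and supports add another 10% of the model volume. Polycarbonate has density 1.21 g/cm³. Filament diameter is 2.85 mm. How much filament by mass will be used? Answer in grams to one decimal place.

124.6 g

Volume inside the shell = 204 − 61.1, so 142.9 cm³.
Infill volume: 0.15 × 142.9 → 21.435 cm³.
Support: 0.10 × 204 → 20.4 cm³.
Total printed volume = 61.1 + 21.435 + 20.4 = 102.935 cm³.
Mass: 102.935 × 1.21 → 124.55135 g.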